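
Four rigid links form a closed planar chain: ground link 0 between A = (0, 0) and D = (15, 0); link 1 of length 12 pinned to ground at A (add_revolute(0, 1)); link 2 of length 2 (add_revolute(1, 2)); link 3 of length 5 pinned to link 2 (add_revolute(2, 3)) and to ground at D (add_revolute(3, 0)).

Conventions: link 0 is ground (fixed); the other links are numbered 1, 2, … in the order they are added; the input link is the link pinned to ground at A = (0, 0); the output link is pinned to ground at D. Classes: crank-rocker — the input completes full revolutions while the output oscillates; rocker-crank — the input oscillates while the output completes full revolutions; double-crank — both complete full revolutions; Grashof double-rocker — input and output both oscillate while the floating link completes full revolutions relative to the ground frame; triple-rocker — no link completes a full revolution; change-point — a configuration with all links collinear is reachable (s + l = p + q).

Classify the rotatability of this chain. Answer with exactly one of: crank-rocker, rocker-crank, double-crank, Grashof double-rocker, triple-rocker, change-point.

lengths: ground=15, input=12, coupler=2, output=5
sorted: s=2 (shortest), l=15 (longest), p+q=17
s + l = 17 vs p + q = 17
s + l = p + q → change-point (collinear configuration reachable)

change-point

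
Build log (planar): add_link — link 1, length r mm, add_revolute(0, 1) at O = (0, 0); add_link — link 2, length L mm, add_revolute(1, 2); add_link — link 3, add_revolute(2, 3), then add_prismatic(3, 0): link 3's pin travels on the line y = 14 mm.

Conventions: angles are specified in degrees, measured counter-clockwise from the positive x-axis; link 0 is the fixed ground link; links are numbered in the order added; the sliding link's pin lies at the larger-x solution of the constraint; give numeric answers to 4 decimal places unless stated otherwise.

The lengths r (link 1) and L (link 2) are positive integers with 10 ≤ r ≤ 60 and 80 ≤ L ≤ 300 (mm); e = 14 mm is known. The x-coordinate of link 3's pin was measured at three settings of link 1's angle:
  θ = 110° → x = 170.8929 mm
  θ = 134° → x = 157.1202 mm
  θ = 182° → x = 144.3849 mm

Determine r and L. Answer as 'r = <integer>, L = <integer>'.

constraint per measurement: (x − r cos θ)² + (r sin θ − e)² = L²
subtracting the θ₁ and θ₂ equations cancels the r² and L² terms:
r = (x₁² − x₂²) / (2[(x₁cos θ₁ + e sin θ₁) − (x₂cos θ₂ + e sin θ₂)]) = 42.0002 → r = 42
L² = (x₁ − r cos θ₁)² + (r sin θ₁ − e)² = 34969.0051 → L = 187.0000 → L = 187
check at θ₃=182°: x = 144.3849 (printed 144.3849) ✓

r = 42, L = 187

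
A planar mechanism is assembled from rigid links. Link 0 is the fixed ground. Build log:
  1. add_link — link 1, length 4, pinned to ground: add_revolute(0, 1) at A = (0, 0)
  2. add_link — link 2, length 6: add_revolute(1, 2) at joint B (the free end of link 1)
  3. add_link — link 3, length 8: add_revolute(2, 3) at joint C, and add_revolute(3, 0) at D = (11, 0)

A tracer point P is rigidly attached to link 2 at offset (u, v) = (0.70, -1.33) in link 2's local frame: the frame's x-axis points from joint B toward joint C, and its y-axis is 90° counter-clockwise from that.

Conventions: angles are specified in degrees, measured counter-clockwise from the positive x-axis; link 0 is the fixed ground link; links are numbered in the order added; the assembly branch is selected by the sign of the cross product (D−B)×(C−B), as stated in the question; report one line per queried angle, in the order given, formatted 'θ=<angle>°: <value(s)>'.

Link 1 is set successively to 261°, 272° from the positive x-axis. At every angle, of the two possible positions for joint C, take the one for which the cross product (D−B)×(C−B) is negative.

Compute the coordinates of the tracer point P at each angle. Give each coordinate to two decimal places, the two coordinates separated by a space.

A=(0,0), D=(11.00,0)
θ=261°: B = A + 4.00·(cos261°, sin261°) = (-0.6257, -3.9508)
θ=261°: |BD| = 12.2787
θ=261°: circle(B,6.00) ∩ circle(D,8.00): a=4.9992, h=3.3179
θ=261°:   candidates: C₊=(3.0400,0.7992) cross=40.739; C₋=(5.1751,-5.4837) cross=-40.739
θ=261°:   branch - wants cross < 0 → take C=(5.1751,-5.4837) (cross=-40.739)
θ=261°: ex = (C−B)/|BC| = (0.9668,-0.2555); ey = (0.2555,0.9668)
θ=261°: P = B + 0.70·ex + -1.33·ey = (-0.2888,-5.4155)
θ=272°: B = A + 4.00·(cos272°, sin272°) = (0.1396, -3.9976)
θ=272°: |BD| = 11.5728
θ=272°: circle(B,6.00) ∩ circle(D,8.00): a=4.5766, h=3.8800
θ=272°:   candidates: C₊=(3.0943,1.2245) cross=44.902; C₋=(5.7748,-6.0578) cross=-44.902
θ=272°:   branch - wants cross < 0 → take C=(5.7748,-6.0578) (cross=-44.902)
θ=272°: ex = (C−B)/|BC| = (0.9392,-0.3434); ey = (0.3434,0.9392)
θ=272°: P = B + 0.70·ex + -1.33·ey = (0.3403,-5.4871)

θ=261°: -0.29 -5.42
θ=272°: 0.34 -5.49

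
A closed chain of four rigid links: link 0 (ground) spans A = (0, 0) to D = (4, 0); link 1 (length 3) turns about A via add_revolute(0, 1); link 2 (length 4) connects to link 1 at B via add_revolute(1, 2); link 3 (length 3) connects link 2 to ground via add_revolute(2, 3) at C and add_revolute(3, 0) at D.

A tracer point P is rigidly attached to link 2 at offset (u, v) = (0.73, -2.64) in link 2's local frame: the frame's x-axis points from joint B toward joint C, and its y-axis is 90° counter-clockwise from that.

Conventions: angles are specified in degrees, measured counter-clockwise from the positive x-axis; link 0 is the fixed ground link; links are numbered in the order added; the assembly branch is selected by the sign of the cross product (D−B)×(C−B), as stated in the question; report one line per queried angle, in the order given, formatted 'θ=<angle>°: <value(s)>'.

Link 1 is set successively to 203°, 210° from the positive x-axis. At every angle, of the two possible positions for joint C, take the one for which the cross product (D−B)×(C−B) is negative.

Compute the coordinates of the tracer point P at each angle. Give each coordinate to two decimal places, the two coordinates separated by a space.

A=(0,0), D=(4.00,0)
θ=203°: B = A + 3.00·(cos203°, sin203°) = (-2.7615, -1.1722)
θ=203°: |BD| = 6.8624
θ=203°: circle(B,4.00) ∩ circle(D,3.00): a=3.9412, h=0.6833
θ=203°:   candidates: C₊=(1.0051,0.1742) cross=4.689; C₋=(1.2385,-1.1722) cross=-4.689
θ=203°:   branch - wants cross < 0 → take C=(1.2385,-1.1722) (cross=-4.689)
θ=203°: ex = (C−B)/|BC| = (1.0000,0.0000); ey = (-0.0000,1.0000)
θ=203°: P = B + 0.73·ex + -2.64·ey = (-2.0315,-3.8122)
θ=210°: B = A + 3.00·(cos210°, sin210°) = (-2.5981, -1.5000)
θ=210°: |BD| = 6.7664
θ=210°: circle(B,4.00) ∩ circle(D,3.00): a=3.9005, h=0.8867
θ=210°:   candidates: C₊=(1.0088,0.2293) cross=6.000; C₋=(1.4019,-1.5000) cross=-6.000
θ=210°:   branch - wants cross < 0 → take C=(1.4019,-1.5000) (cross=-6.000)
θ=210°: ex = (C−B)/|BC| = (1.0000,0.0000); ey = (-0.0000,1.0000)
θ=210°: P = B + 0.73·ex + -2.64·ey = (-1.8681,-4.1400)

θ=203°: -2.03 -3.81
θ=210°: -1.87 -4.14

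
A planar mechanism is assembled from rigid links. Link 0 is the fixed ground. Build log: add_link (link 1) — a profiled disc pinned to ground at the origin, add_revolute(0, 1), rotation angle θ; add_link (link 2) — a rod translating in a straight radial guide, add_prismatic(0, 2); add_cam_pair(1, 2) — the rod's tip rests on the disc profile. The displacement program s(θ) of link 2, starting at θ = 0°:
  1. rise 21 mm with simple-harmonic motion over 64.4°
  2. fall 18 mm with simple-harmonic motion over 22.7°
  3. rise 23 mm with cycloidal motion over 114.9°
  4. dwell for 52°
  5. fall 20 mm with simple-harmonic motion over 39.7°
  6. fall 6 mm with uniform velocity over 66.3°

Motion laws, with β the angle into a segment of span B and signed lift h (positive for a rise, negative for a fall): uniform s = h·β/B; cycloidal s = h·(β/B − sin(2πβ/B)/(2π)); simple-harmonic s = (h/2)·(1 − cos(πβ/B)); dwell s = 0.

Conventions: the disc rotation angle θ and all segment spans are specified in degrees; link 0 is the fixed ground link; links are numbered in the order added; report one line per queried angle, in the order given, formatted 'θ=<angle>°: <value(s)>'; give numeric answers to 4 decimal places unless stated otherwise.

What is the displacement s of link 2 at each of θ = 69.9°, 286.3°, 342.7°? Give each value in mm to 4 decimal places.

seg 1 [0°–64.4°] simple-harmonic, h=21: full span → s += 21 → s = 21.0000
seg 2 [64.4°–87.1°] simple-harmonic, h=-18: θ=69.9° here. β=5.5, B=22.7. -18/2·(1 − cos(π·0.2423)) = -2.4838 → s = 18.5162
seg 2 [64.4°–87.1°] simple-harmonic, h=-18: full span → s += -18 → s = 3.0000
seg 3 [87.1°–202°] cycloidal, h=23: full span → s += 23 → s = 26.0000
seg 4 [202°–254°] dwell: s stays 26.0000
seg 5 [254°–293.7°] simple-harmonic, h=-20: θ=286.3° here. β=32.3, B=39.7. -20/2·(1 − cos(π·0.8136)) = -18.3339 → s = 7.6661
seg 5 [254°–293.7°] simple-harmonic, h=-20: full span → s += -20 → s = 6.0000
seg 6 [293.7°–360°] uniform, h=-6: θ=342.7° here. β=49, B=66.3. -6·49/66.3 = -4.4344 → s = 1.5656

θ=69.9°: 18.5162
θ=286.3°: 7.6661
θ=342.7°: 1.5656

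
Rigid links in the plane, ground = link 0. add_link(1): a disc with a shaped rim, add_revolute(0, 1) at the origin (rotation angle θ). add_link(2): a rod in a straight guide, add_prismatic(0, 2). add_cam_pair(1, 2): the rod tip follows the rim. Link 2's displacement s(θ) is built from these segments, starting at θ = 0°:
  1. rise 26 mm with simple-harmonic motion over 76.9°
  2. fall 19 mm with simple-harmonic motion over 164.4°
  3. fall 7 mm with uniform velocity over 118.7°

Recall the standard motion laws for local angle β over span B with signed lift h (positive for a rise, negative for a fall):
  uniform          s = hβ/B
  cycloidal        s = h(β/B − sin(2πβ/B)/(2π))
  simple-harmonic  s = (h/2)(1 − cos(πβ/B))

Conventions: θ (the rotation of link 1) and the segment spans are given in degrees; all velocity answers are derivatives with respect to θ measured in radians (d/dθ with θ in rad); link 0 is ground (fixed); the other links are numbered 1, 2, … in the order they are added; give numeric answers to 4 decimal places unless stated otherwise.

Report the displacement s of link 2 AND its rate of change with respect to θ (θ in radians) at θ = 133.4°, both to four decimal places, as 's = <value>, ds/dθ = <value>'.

segment 1 (0° to 76.9°, simple-harmonic, h = 26) is passed completely: s = 0.0000 + (26) = 26.0000
θ = 133.4° falls in segment 2 (76.9° to 241.3°, simple-harmonic, h = -19): β = 133.4 − 76.9 = 56.5°, B = 164.4°; Δs = -19/2·(1 − cos(π·0.3437)) = -5.0197; s = 26.0000 − 5.0197 = 20.9803
velocity in seg [76.9°–241.3°] (simple-harmonic), θ in radians: β = 56.5° = 0.9861 rad, B = 164.4° = 2.8693 rad; ds/dθ = (πh/(2B)) sin(πβ/B) = (π·(-19)/(2·2.8693)) sin(π·0.3437) = -9.172097 mm/rad

s = 20.9803, ds/dθ = -9.1721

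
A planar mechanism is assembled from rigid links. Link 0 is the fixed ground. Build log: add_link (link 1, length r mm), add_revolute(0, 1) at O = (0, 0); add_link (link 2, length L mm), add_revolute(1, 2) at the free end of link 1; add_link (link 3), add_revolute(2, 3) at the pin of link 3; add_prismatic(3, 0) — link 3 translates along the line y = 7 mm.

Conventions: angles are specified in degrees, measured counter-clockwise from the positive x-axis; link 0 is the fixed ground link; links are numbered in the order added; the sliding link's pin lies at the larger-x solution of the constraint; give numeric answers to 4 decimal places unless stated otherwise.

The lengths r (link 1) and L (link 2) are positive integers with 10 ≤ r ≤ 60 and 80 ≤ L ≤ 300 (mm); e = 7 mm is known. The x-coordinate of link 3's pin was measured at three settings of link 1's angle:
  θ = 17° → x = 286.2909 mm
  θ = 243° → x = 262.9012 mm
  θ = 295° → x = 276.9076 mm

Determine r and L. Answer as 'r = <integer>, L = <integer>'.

constraint per measurement: (x − r cos θ)² + (r sin θ − e)² = L²
subtracting the θ₁ and θ₂ equations cancels the r² and L² terms:
r = (x₁² − x₂²) / (2[(x₁cos θ₁ + e sin θ₁) − (x₂cos θ₂ + e sin θ₂)]) = 16.0000 → r = 16
L² = (x₁ − r cos θ₁)² + (r sin θ₁ − e)² = 73440.9850 → L = 271.0000 → L = 271
check at θ₃=295°: x = 276.9076 (printed 276.9076) ✓

r = 16, L = 271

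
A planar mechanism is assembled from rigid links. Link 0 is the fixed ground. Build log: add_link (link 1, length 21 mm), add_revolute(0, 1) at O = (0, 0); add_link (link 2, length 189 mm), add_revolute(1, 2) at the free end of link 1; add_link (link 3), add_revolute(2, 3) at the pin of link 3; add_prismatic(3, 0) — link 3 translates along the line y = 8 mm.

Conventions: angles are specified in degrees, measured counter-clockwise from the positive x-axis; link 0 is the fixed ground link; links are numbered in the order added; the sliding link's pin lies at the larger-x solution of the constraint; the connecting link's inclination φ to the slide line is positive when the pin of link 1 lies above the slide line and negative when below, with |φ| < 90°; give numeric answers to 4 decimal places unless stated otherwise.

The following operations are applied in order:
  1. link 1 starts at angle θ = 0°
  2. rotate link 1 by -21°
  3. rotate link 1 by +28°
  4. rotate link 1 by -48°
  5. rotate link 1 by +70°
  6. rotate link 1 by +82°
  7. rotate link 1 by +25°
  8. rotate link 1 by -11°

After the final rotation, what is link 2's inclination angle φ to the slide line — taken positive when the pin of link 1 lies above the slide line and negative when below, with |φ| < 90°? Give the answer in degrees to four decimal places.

geometry: r = 21 mm, L = 189 mm, e = 8 mm; θ starts at 0°
rotate link 1 by -21°: θ ← 0° -21° = -21°
rotate link 1 by +28°: θ ← -21° +28° = 7°
rotate link 1 by -48°: θ ← 7° -48° = -41°
rotate link 1 by +70°: θ ← -41° +70° = 29°
rotate link 1 by +82°: θ ← 29° +82° = 111°
rotate link 1 by +25°: θ ← 111° +25° = 136°
rotate link 1 by -11°: θ ← 136° -11° = 125°
h = r sin θ − e = 17.202193 − 8 = 9.202193
sin φ = h / L = 9.202193 / 189 = 0.04868885
φ = arcsin(0.04868885) = 2.790769°

2.7908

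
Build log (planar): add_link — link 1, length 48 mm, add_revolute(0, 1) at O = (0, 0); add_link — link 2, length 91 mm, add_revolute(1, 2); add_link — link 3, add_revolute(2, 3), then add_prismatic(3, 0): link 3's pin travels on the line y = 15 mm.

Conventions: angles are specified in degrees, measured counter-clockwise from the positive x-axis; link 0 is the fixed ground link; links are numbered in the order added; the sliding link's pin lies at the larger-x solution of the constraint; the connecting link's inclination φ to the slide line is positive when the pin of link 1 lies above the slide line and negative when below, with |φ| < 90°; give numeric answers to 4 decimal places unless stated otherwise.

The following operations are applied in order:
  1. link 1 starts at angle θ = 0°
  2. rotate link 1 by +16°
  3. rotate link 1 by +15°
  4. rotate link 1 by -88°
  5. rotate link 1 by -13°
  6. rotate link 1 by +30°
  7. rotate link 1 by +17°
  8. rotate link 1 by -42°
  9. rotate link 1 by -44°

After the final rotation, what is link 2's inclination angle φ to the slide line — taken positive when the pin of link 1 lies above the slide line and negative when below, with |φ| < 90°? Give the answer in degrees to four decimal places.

geometry: r = 48 mm, L = 91 mm, e = 15 mm; θ starts at 0°
rotate link 1 by +16°: θ ← 0° +16° = 16°
rotate link 1 by +15°: θ ← 16° +15° = 31°
rotate link 1 by -88°: θ ← 31° -88° = -57°
rotate link 1 by -13°: θ ← -57° -13° = -70°
rotate link 1 by +30°: θ ← -70° +30° = -40°
rotate link 1 by +17°: θ ← -40° +17° = -23°
rotate link 1 by -42°: θ ← -23° -42° = -65°
rotate link 1 by -44°: θ ← -65° -44° = -109°
h = r sin θ − e = -45.384892 − 15 = -60.384892
sin φ = h / L = -60.384892 / 91 = -0.66357024
φ = arcsin(-0.66357024) = -41.572731°

-41.5727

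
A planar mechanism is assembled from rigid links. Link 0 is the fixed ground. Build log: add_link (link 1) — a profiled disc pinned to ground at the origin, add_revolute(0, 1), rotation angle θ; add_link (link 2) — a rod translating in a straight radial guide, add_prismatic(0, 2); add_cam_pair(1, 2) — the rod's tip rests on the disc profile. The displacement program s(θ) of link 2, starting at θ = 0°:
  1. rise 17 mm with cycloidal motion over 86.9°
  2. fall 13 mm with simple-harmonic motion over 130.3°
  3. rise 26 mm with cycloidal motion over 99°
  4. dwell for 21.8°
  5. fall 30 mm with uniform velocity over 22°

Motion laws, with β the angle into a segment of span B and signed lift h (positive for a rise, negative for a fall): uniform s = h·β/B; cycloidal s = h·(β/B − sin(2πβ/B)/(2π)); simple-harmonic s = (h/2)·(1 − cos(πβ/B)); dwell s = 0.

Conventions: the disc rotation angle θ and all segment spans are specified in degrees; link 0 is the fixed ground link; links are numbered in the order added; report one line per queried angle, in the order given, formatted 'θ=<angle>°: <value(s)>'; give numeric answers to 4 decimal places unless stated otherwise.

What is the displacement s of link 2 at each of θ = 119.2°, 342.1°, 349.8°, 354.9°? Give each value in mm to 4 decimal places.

seg 1 [0°–86.9°] cycloidal, h=17: full span → s += 17 → s = 17.0000
seg 2 [86.9°–217.2°] simple-harmonic, h=-13: θ=119.2° here. β=32.3, B=130.3. -13/2·(1 − cos(π·0.2479)) = -1.8734 → s = 15.1266
seg 2 [86.9°–217.2°] simple-harmonic, h=-13: full span → s += -13 → s = 4.0000
seg 3 [217.2°–316.2°] cycloidal, h=26: full span → s += 26 → s = 30.0000
seg 4 [316.2°–338°] dwell: s stays 30.0000
seg 5 [338°–360°] uniform, h=-30: θ=342.1° here. β=4.1, B=22. -30·4.1/22 = -5.5909 → s = 24.4091
seg 5 [338°–360°] uniform, h=-30: θ=349.8° here. β=11.8, B=22. -30·11.8/22 = -16.0909 → s = 13.9091
seg 5 [338°–360°] uniform, h=-30: θ=354.9° here. β=16.9, B=22. -30·16.9/22 = -23.0455 → s = 6.9545

θ=119.2°: 15.1266
θ=342.1°: 24.4091
θ=349.8°: 13.9091
θ=354.9°: 6.9545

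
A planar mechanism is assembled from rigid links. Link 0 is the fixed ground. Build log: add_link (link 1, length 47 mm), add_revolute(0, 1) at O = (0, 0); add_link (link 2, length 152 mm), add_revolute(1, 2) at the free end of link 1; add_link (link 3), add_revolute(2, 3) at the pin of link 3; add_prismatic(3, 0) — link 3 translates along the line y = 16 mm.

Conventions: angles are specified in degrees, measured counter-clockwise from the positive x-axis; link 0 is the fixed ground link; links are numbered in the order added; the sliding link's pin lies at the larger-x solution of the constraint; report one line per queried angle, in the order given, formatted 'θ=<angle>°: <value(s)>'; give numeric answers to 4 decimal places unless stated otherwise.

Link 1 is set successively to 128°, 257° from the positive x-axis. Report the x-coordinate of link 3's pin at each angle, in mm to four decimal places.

geometry: r = 47 mm, L = 152 mm, e = 16 mm
θ=128°: crank pin P = (r cos θ, r sin θ) = (-28.936089, 37.036505)
θ=128°: h = r sin θ − e = 37.036505 − 16 = 21.036505
θ=128°: x = r cos θ + √(L² − h²) = -28.936089 + 150.537256 = 121.601167
θ=257°: crank pin P = (r cos θ, r sin θ) = (-10.572700, -45.795393)
θ=257°: h = r sin θ − e = -45.795393 − 16 = -61.795393
θ=257°: x = r cos θ + √(L² − h²) = -10.572700 + 138.871629 = 128.298930

θ=128°: 121.6012
θ=257°: 128.2989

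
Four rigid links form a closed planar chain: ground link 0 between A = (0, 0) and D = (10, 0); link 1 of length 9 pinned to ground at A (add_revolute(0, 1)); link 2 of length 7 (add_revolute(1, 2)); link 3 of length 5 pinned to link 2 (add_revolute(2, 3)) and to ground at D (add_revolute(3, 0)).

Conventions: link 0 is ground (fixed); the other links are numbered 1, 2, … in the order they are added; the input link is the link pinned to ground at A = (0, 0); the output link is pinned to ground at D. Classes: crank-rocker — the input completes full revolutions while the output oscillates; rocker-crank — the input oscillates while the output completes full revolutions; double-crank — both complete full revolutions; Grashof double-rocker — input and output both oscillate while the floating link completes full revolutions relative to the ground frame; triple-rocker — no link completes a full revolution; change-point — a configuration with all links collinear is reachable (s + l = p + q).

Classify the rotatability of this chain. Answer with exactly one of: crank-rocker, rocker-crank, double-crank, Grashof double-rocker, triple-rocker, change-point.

lengths: ground=10, input=9, coupler=7, output=5
sorted: s=5 (shortest), l=10 (longest), p+q=16
s + l = 15 vs p + q = 16
s + l < p + q (Grashof) with shortest = output link → rocker-crank

rocker-crank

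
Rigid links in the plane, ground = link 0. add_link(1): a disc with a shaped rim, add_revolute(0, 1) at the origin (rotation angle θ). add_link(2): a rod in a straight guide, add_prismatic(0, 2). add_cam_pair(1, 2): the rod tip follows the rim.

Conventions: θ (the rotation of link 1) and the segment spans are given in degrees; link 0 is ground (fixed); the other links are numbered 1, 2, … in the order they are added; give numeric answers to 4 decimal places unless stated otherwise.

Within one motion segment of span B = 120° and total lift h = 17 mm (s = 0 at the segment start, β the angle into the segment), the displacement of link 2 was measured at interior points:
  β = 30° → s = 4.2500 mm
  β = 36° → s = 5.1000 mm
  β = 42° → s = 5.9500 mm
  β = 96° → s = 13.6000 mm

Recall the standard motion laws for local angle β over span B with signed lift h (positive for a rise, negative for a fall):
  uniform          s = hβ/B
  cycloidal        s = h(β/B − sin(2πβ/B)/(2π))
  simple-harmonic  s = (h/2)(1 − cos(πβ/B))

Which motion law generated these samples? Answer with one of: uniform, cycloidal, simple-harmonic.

candidates at β/B = r: uniform s = h·r (linear in β); cycloidal s = h·(r − sin(2πr)/(2π)); simple-harmonic s = (h/2)(1 − cos(πr))
β=30°: printed 4.2500 | uniform 4.2500, cycloidal 1.5444, simple-harmonic 2.4896
β=36°: printed 5.1000 | uniform 5.1000, cycloidal 2.5268, simple-harmonic 3.5038
β=42°: printed 5.9500 | uniform 5.9500, cycloidal 3.7611, simple-harmonic 4.6411
β=96°: printed 13.6000 | uniform 13.6000, cycloidal 16.1732, simple-harmonic 15.3766
only one law matches every sample → uniform

uniform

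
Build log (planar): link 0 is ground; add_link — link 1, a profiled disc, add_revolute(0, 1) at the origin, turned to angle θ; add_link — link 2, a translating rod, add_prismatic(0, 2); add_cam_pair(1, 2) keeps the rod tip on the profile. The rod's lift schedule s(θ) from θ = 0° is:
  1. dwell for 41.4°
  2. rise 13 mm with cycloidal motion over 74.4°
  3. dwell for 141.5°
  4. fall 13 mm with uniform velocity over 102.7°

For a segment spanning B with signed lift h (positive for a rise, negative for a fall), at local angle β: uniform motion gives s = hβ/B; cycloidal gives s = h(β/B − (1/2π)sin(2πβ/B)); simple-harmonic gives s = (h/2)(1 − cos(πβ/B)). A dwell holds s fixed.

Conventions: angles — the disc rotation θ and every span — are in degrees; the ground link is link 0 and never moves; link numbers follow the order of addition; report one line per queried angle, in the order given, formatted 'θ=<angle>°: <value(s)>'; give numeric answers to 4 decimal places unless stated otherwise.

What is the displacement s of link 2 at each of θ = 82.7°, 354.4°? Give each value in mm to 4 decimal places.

seg 1 [0°–41.4°] dwell: s stays 0.0000
seg 2 [41.4°–115.8°] cycloidal, h=13: θ=82.7° here. β=41.3, B=74.4. 13·(0.5551 − sin(2π·0.5551)/(2π)) = 7.9186 → s = 7.9186
seg 2 [41.4°–115.8°] cycloidal, h=13: full span → s += 13 → s = 13.0000
seg 3 [115.8°–257.3°] dwell: s stays 13.0000
seg 4 [257.3°–360°] uniform, h=-13: θ=354.4° here. β=97.1, B=102.7. -13·97.1/102.7 = -12.2911 → s = 0.7089

θ=82.7°: 7.9186
θ=354.4°: 0.7089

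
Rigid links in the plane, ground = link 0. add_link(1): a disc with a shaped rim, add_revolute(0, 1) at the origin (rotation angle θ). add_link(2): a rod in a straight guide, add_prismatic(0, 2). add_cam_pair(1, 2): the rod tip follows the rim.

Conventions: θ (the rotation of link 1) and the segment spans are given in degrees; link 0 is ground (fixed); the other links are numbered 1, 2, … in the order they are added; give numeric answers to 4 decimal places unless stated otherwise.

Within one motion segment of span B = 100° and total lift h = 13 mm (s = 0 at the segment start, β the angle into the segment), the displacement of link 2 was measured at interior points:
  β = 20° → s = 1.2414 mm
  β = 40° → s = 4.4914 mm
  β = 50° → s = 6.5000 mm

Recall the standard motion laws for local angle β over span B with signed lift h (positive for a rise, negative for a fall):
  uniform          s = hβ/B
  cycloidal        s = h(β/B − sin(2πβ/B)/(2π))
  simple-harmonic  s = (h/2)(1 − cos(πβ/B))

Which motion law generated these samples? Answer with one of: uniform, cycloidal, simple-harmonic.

candidates at β/B = r: uniform s = h·r (linear in β); cycloidal s = h·(r − sin(2πr)/(2π)); simple-harmonic s = (h/2)(1 − cos(πr))
β=20°: printed 1.2414 | uniform 2.6000, cycloidal 0.6323, simple-harmonic 1.2414
β=40°: printed 4.4914 | uniform 5.2000, cycloidal 3.9839, simple-harmonic 4.4914
β=50°: printed 6.5000 | uniform 6.5000, cycloidal 6.5000, simple-harmonic 6.5000
only one law matches every sample → simple-harmonic

simple-harmonic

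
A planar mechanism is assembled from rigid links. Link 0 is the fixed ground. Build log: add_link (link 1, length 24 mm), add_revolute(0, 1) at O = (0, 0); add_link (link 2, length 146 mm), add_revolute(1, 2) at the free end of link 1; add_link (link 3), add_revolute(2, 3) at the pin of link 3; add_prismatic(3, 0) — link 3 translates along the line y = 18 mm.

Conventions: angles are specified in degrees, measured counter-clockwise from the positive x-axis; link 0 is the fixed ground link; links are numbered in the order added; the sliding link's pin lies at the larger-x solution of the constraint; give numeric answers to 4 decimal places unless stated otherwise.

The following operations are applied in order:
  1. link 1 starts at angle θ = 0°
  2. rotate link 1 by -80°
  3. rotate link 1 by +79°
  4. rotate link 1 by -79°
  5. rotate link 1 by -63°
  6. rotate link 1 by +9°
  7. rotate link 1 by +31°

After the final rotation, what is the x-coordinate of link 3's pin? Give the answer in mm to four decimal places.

geometry: r = 24 mm, L = 146 mm, e = 18 mm; θ starts at 0°
rotate link 1 by -80°: θ ← 0° -80° = -80°
rotate link 1 by +79°: θ ← -80° +79° = -1°
rotate link 1 by -79°: θ ← -1° -79° = -80°
rotate link 1 by -63°: θ ← -80° -63° = -143°
rotate link 1 by +9°: θ ← -143° +9° = -134°
rotate link 1 by +31°: θ ← -134° +31° = -103°
crank pin P = (r cos θ, r sin θ) = (-5.398825, -23.384882)
h = r sin θ − e = -23.384882 − 18 = -41.384882
x = r cos θ + √(L² − h²) = -5.398825 + 140.011755 = 134.612930

134.6129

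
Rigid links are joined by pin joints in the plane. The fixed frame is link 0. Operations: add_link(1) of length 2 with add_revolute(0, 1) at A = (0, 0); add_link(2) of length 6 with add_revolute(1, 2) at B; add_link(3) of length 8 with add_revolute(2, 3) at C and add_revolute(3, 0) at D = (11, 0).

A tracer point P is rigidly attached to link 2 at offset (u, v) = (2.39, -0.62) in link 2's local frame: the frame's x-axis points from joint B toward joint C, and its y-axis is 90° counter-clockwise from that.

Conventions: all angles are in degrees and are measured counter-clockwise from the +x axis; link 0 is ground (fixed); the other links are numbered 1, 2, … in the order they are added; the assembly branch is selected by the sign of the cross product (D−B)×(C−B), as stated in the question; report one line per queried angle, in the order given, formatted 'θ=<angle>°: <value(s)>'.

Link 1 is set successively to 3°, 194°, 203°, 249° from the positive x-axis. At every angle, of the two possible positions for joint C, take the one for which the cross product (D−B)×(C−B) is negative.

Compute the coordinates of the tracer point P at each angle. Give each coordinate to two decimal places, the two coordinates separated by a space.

A=(0,0), D=(11.00,0)
θ=3°: B = A + 2.00·(cos3°, sin3°) = (1.9973, 0.1047)
θ=3°: |BD| = 9.0033
θ=3°: circle(B,6.00) ∩ circle(D,8.00): a=2.9467, h=5.2266
θ=3°:   candidates: C₊=(5.0045,5.2966) cross=47.057; C₋=(4.8830,-5.1558) cross=-47.057
θ=3°:   branch - wants cross < 0 → take C=(4.8830,-5.1558) (cross=-47.057)
θ=3°: ex = (C−B)/|BC| = (0.4810,-0.8767); ey = (0.8767,0.4810)
θ=3°: P = B + 2.39·ex + -0.62·ey = (2.6032,-2.2889)
θ=194°: B = A + 2.00·(cos194°, sin194°) = (-1.9406, -0.4838)
θ=194°: |BD| = 12.9496
θ=194°: circle(B,6.00) ∩ circle(D,8.00): a=5.3937, h=2.6283
θ=194°:   candidates: C₊=(3.3511,2.3441) cross=34.035; C₋=(3.5475,-2.9088) cross=-34.035
θ=194°:   branch - wants cross < 0 → take C=(3.5475,-2.9088) (cross=-34.035)
θ=194°: ex = (C−B)/|BC| = (0.9147,-0.4042); ey = (0.4042,0.9147)
θ=194°: P = B + 2.39·ex + -0.62·ey = (-0.0051,-2.0169)
θ=203°: B = A + 2.00·(cos203°, sin203°) = (-1.8410, -0.7815)
θ=203°: |BD| = 12.8648
θ=203°: circle(B,6.00) ∩ circle(D,8.00): a=5.3441, h=2.7277
θ=203°:   candidates: C₊=(3.3276,2.2658) cross=35.091; C₋=(3.6590,-3.1795) cross=-35.091
θ=203°:   branch - wants cross < 0 → take C=(3.6590,-3.1795) (cross=-35.091)
θ=203°: ex = (C−B)/|BC| = (0.9167,-0.3997); ey = (0.3997,0.9167)
θ=203°: P = B + 2.39·ex + -0.62·ey = (0.1020,-2.3050)
θ=249°: B = A + 2.00·(cos249°, sin249°) = (-0.7167, -1.8672)
θ=249°: |BD| = 11.8646
θ=249°: circle(B,6.00) ∩ circle(D,8.00): a=4.7523, h=3.6627
θ=249°:   candidates: C₊=(3.3999,2.4978) cross=43.457; C₋=(4.5528,-4.7364) cross=-43.457
θ=249°:   branch - wants cross < 0 → take C=(4.5528,-4.7364) (cross=-43.457)
θ=249°: ex = (C−B)/|BC| = (0.8783,-0.4782); ey = (0.4782,0.8783)
θ=249°: P = B + 2.39·ex + -0.62·ey = (1.0858,-3.5546)

θ=3°: 2.60 -2.29
θ=194°: -0.01 -2.02
θ=203°: 0.10 -2.30
θ=249°: 1.09 -3.55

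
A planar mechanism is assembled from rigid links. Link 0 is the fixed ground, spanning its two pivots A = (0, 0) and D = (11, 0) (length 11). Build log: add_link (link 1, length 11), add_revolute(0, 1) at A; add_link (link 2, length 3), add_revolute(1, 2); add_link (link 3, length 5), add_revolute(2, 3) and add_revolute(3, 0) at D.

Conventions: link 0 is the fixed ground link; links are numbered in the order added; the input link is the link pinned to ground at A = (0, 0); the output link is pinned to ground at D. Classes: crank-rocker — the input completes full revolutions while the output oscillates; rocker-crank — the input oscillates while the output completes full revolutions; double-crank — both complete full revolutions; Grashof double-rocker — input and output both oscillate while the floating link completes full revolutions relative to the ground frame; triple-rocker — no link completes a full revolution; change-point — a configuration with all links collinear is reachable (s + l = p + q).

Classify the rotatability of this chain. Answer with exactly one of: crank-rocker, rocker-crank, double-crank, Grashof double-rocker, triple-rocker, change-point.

lengths: ground=11, input=11, coupler=3, output=5
sorted: s=3 (shortest), l=11 (longest), p+q=16
s + l = 14 vs p + q = 16
s + l < p + q (Grashof) with shortest = coupler link → Grashof double-rocker

Grashof double-rocker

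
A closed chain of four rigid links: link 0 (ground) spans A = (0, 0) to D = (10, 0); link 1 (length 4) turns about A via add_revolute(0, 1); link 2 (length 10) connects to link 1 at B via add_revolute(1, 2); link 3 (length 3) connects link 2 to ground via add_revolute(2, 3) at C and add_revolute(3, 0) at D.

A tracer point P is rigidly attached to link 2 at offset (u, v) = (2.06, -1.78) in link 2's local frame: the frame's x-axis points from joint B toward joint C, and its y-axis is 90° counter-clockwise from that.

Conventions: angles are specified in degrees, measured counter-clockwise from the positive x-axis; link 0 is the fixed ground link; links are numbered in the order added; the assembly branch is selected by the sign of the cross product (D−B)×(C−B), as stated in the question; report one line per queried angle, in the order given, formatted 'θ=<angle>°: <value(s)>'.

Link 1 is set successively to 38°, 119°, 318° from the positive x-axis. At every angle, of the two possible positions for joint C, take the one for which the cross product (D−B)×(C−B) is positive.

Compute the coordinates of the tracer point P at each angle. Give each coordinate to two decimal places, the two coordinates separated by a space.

A=(0,0), D=(10.00,0)
θ=38°: B = A + 4.00·(cos38°, sin38°) = (3.1520, 2.4626)
θ=38°: |BD| = 7.2773
θ=38°: circle(B,10.00) ∩ circle(D,3.00): a=9.8910, h=1.4727
θ=38°:   candidates: C₊=(12.9578,0.5013) cross=10.717; C₋=(11.9611,-2.2703) cross=-10.717
θ=38°:   branch + wants cross > 0 → take C=(12.9578,0.5013) (cross=10.717)
θ=38°: ex = (C−B)/|BC| = (0.9806,-0.1961); ey = (0.1961,0.9806)
θ=38°: P = B + 2.06·ex + -1.78·ey = (4.8229,0.3132)
θ=119°: B = A + 4.00·(cos119°, sin119°) = (-1.9392, 3.4985)
θ=119°: |BD| = 12.4413
θ=119°: circle(B,10.00) ∩ circle(D,3.00): a=9.8778, h=1.5585
θ=119°:   candidates: C₊=(7.9782,2.2164) cross=19.389; C₋=(7.1018,-0.7747) cross=-19.389
θ=119°:   branch + wants cross > 0 → take C=(7.9782,2.2164) (cross=19.389)
θ=119°: ex = (C−B)/|BC| = (0.9917,-0.1282); ey = (0.1282,0.9917)
θ=119°: P = B + 2.06·ex + -1.78·ey = (-0.1244,1.4691)
θ=318°: B = A + 4.00·(cos318°, sin318°) = (2.9726, -2.6765)
θ=318°: |BD| = 7.5199
θ=318°: circle(B,10.00) ∩ circle(D,3.00): a=9.8106, h=1.9372
θ=318°:   candidates: C₊=(11.4512,2.6256) cross=14.567; C₋=(12.8302,-0.9950) cross=-14.567
θ=318°:   branch + wants cross > 0 → take C=(11.4512,2.6256) (cross=14.567)
θ=318°: ex = (C−B)/|BC| = (0.8479,0.5302); ey = (-0.5302,0.8479)
θ=318°: P = B + 2.06·ex + -1.78·ey = (5.6630,-3.0935)

θ=38°: 4.82 0.31
θ=119°: -0.12 1.47
θ=318°: 5.66 -3.09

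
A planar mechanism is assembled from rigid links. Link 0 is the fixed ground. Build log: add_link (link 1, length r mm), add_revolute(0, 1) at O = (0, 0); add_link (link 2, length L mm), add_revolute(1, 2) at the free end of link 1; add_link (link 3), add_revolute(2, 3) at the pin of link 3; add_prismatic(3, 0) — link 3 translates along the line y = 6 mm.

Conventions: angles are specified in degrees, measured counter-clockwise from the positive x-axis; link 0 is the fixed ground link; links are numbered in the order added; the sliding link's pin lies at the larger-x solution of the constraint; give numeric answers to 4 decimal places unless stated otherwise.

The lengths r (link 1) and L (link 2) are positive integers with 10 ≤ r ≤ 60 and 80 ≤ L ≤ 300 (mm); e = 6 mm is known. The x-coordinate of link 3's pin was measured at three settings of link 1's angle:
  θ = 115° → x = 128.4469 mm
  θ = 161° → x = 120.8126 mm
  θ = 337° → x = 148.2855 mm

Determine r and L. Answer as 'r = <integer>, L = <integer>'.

constraint per measurement: (x − r cos θ)² + (r sin θ − e)² = L²
subtracting the θ₁ and θ₂ equations cancels the r² and L² terms:
r = (x₁² − x₂²) / (2[(x₁cos θ₁ + e sin θ₁) − (x₂cos θ₂ + e sin θ₂)]) = 14.9999 → r = 15
L² = (x₁ − r cos θ₁)² + (r sin θ₁ − e)² = 18224.9909 → L = 135.0000 → L = 135
check at θ₃=337°: x = 148.2855 (printed 148.2855) ✓

r = 15, L = 135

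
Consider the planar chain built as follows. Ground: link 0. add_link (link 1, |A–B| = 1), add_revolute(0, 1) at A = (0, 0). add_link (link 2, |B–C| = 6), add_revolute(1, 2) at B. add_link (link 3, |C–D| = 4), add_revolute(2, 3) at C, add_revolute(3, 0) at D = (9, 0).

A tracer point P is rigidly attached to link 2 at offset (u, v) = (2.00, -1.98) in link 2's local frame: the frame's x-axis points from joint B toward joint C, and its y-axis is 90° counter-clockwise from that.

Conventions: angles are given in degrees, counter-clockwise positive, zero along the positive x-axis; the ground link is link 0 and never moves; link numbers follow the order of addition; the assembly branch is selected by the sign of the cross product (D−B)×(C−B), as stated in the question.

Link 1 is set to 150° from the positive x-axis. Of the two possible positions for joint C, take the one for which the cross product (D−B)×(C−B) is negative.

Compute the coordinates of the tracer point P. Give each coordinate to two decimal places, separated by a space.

A=(0,0), D=(9.00,0)
B = A + 1.00·(cos150°, sin150°) = (-0.8660, 0.5000)
|BD| = 9.8787
circle(B,6.00) ∩ circle(D,4.00): a=5.9516, h=0.7604
  candidates: C₊=(5.1165,0.9582) cross=7.512; C₋=(5.0395,-0.5606) cross=-7.512
  branch - wants cross < 0 → take C=(5.0395,-0.5606) (cross=-7.512)
ex = (C−B)/|BC| = (0.9843,-0.1768); ey = (0.1768,0.9843)
P = B + 2.00·ex + -1.98·ey = (0.7525,-1.8024)

0.75 -1.80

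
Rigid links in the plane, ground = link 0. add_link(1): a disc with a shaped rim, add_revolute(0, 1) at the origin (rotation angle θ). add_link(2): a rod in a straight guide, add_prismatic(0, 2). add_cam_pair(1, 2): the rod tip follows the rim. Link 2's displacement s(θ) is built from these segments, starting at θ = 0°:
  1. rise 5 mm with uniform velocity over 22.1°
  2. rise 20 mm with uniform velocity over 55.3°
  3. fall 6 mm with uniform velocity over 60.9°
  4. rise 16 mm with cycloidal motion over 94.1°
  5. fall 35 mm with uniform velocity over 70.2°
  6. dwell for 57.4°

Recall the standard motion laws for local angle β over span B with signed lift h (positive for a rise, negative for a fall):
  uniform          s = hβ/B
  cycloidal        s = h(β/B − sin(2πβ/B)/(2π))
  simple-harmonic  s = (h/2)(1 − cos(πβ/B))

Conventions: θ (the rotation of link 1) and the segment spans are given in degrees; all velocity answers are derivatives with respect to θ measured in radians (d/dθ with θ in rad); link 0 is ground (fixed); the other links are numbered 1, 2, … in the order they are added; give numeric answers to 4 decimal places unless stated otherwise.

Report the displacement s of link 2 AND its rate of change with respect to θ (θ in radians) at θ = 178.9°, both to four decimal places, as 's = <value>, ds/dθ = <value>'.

segment 1 (0° to 22.1°, uniform, h = 5) is passed completely: s = 0.0000 + (5) = 5.0000
segment 2 (22.1° to 77.4°, uniform, h = 20) is passed completely: s = 5.0000 + (20) = 25.0000
segment 3 (77.4° to 138.3°, uniform, h = -6) is passed completely: s = 25.0000 + (-6) = 19.0000
θ = 178.9° falls in segment 4 (138.3° to 232.4°, cycloidal, h = 16): β = 178.9 − 138.3 = 40.6°, B = 94.1°; Δs = 16·(0.4315 − sin(2π·0.4315)/(2π)) = 5.8402; s = 19.0000 + 5.8402 = 24.8402
velocity in seg [138.3°–232.4°] (cycloidal), θ in radians: β = 40.6° = 0.7086 rad, B = 94.1° = 1.6424 rad; ds/dθ = (h/B)(1 − cos(2πβ/B)) = (16/1.6424)(1 − cos(2π·0.4315)) = 18.594608 mm/rad

s = 24.8402, ds/dθ = 18.5946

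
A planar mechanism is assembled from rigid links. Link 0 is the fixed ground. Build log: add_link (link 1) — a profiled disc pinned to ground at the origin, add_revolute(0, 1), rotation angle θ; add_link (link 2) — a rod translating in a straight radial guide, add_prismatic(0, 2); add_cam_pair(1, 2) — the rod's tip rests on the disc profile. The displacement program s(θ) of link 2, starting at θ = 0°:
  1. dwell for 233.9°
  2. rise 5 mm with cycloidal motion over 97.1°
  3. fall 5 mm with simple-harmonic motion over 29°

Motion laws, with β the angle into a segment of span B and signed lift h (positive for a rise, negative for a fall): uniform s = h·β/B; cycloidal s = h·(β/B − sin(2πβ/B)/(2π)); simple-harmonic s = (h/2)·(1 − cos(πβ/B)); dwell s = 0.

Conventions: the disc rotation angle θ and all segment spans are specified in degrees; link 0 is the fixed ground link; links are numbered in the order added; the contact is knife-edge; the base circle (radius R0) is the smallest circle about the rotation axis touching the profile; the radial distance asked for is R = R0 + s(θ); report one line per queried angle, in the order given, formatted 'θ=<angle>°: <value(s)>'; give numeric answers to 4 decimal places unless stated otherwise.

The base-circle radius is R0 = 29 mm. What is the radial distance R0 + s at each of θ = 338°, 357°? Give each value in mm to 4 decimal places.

seg 1 [0°–233.9°] dwell: s stays 0.0000
seg 2 [233.9°–331°] cycloidal, h=5: full span → s += 5 → s = 5.0000
seg 3 [331°–360°] simple-harmonic, h=-5: θ=338° here. β=7, B=29. -5/2·(1 − cos(π·0.2414)) = -0.6850 → s = 4.3150
seg 3 [331°–360°] simple-harmonic, h=-5: θ=357° here. β=26, B=29. -5/2·(1 − cos(π·0.8966)) = -4.8691 → s = 0.1309
θ=338°: R = R0 + s = 29 + 4.3150 = 33.3150
θ=357°: R = R0 + s = 29 + 0.1309 = 29.1309

θ=338°: 33.3150
θ=357°: 29.1309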